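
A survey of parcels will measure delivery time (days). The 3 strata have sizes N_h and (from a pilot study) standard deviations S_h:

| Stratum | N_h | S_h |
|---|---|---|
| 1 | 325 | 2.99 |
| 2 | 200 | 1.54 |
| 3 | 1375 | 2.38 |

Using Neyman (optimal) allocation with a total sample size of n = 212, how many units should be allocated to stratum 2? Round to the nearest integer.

Neyman allocation: n_h = n · N_h S_h / Σ N_i S_i, with n = 212.
  stratum 1: N_h·S_h = 325·2.99 = 971.75
  stratum 2: N_h·S_h = 200·1.54 = 308.00
  stratum 3: N_h·S_h = 1375·2.38 = 3272.50
Σ N_h S_h = 4552.25
n for stratum 2 = 212·308.00/4552.25 = 14.344 → 14

14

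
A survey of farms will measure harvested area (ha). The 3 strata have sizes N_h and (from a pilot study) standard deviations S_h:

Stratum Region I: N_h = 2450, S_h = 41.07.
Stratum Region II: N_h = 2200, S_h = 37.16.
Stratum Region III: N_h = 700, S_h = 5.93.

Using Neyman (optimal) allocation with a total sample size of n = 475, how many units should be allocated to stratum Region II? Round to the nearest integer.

208

Neyman allocation: n_h = n · N_h S_h / Σ N_i S_i, with n = 475.
  stratum Region I: N_h·S_h = 2450·41.07 = 100621.50
  stratum Region II: N_h·S_h = 2200·37.16 = 81752.00
  stratum Region III: N_h·S_h = 700·5.93 = 4151.00
Σ N_h S_h = 186524.50
n for stratum Region II = 475·81752.00/186524.50 = 208.188 → 208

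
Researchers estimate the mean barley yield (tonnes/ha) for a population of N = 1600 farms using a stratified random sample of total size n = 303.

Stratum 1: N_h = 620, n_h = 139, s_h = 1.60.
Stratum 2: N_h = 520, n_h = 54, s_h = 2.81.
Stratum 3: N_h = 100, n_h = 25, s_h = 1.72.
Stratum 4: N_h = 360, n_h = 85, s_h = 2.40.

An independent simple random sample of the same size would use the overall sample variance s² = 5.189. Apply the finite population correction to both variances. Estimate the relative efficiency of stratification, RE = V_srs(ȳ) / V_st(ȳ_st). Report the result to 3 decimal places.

RE ≈ 0.732

V̂(ȳ_st) = Σ W_h² (1 − n_h/N_h) s_h²/n_h, with W_h = N_h/N and N = 1600:
  stratum 1: (620/1600)²·(1 − 139/620)·1.60²/139 = 0.00214547
  stratum 2: (520/1600)²·(1 − 54/520)·2.81²/54 = 0.013841
  stratum 3: (100/1600)²·(1 − 25/100)·1.72²/25 = 0.000346687
  stratum 4: (360/1600)²·(1 − 85/360)·2.40²/85 = 0.00262059
V_st = 0.0189538
V_srs = (1 − 303/1600)·5.189/303 = 0.0138823
Relative efficiency = V_srs / V_st = 0.0138823/0.0189538 = 0.7324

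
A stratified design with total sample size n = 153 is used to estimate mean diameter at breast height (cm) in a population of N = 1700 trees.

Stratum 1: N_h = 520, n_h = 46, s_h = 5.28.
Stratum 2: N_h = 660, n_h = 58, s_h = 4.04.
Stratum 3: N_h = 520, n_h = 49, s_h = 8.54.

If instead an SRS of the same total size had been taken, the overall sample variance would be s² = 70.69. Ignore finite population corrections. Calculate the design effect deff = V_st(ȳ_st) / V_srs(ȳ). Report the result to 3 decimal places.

deff ≈ 0.516

V̂(ȳ_st) = Σ W_h² s_h²/n_h, with W_h = N_h/N and N = 1700:
  stratum 1: (520/1700)²·5.28²/46 = 0.0567047
  stratum 2: (660/1700)²·4.04²/58 = 0.0424155
  stratum 3: (520/1700)²·8.54²/49 = 0.139261
V_st = 0.238381
V_srs = s²/n = 70.69/153 = 0.462026
deff = V_st / V_srs = 0.238381/0.462026 = 0.5159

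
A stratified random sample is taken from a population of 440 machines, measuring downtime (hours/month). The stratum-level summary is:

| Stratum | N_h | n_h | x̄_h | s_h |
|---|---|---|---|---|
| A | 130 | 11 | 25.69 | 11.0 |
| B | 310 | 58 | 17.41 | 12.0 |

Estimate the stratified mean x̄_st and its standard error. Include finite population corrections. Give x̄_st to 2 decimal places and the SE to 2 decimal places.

x̄_st ≈ 19.86, SE ≈ 1.37

x̄_st = Σ W_h x̄_h = (130·25.69 + 310·17.41)/440 = 19.85636
V̂(x̄_st) = Σ W_h² (1 − n_h/N_h) s_h²/n_h, with W_h = N_h/N and N = 440:
  stratum A: (130/440)²·(1 − 11/130)·11.0²/11 = 0.878977
  stratum B: (310/440)²·(1 − 58/310)·12.0²/58 = 1.00182
V̂(x̄_st) = 1.8808
SE(x̄_st) = √1.8808 = 1.37142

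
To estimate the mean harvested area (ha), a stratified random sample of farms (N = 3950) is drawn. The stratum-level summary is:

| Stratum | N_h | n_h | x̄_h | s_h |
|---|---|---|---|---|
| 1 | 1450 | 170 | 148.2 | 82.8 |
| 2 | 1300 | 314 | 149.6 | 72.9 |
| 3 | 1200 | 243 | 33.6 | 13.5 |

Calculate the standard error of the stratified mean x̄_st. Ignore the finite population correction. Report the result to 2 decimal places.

V̂(x̄_st) = Σ W_h² s_h²/n_h, with W_h = N_h/N and N = 3950:
  stratum 1: (1450/3950)²·82.8²/170 = 5.43442
  stratum 2: (1300/3950)²·72.9²/314 = 1.83323
  stratum 3: (1200/3950)²·13.5²/243 = 0.0692197
V̂(x̄_st) = 7.33688
SE(x̄_st) = √7.33688 = 2.70867

SE(x̄_st) ≈ 2.71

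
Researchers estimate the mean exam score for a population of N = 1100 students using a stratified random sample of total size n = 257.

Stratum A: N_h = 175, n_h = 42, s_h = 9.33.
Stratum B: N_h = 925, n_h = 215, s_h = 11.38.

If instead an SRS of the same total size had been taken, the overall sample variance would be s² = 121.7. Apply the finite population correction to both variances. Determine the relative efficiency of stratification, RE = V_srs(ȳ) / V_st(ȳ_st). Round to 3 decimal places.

V̂(ȳ_st) = Σ W_h² (1 − n_h/N_h) s_h²/n_h, with W_h = N_h/N and N = 1100:
  stratum A: (175/1100)²·(1 − 42/175)·9.33²/42 = 0.0398674
  stratum B: (925/1100)²·(1 − 215/925)·11.38²/215 = 0.326935
V_st = 0.366802
V_srs = (1 − 257/1100)·121.7/257 = 0.362904
Relative efficiency = V_srs / V_st = 0.362904/0.366802 = 0.9894

RE ≈ 0.989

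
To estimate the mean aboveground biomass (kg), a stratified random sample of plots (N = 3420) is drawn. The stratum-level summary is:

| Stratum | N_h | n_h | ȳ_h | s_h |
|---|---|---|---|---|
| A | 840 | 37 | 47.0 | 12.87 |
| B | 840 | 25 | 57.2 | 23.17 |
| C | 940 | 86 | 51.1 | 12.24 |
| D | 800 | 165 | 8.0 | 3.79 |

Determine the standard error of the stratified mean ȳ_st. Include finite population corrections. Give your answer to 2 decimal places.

SE(ȳ_st) ≈ 1.28

V̂(ȳ_st) = Σ W_h² (1 − n_h/N_h) s_h²/n_h, with W_h = N_h/N and N = 3420:
  stratum A: (840/3420)²·(1 − 37/840)·12.87²/37 = 0.258165
  stratum B: (840/3420)²·(1 − 25/840)·23.17²/25 = 1.25689
  stratum C: (940/3420)²·(1 − 86/940)·12.24²/86 = 0.119563
  stratum D: (800/3420)²·(1 − 165/800)·3.79²/165 = 0.00378099
V̂(ȳ_st) = 1.6384
SE(ȳ_st) = √1.6384 = 1.28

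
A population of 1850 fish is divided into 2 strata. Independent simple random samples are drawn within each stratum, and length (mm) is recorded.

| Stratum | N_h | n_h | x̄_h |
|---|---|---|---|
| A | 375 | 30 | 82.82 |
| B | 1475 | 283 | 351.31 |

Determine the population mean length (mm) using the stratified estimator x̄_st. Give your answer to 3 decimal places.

x̄_st ≈ 296.886

N = Σ N_h = 1850. Stratum weights W_h = N_h/N.
x̄_st = (375·82.82 + 1475·351.31) / 1850 = 296.88635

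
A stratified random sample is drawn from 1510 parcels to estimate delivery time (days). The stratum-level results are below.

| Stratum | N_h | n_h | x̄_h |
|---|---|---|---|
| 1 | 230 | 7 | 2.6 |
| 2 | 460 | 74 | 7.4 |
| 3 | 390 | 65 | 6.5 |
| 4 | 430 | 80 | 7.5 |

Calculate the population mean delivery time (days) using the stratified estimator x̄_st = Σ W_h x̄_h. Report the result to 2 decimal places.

N = Σ N_h = 1510. Stratum weights W_h = N_h/N.
x̄_st = (230·2.6 + 460·7.4 + 390·6.5 + 430·7.5) / 1510 = 6.4649

x̄_st ≈ 6.46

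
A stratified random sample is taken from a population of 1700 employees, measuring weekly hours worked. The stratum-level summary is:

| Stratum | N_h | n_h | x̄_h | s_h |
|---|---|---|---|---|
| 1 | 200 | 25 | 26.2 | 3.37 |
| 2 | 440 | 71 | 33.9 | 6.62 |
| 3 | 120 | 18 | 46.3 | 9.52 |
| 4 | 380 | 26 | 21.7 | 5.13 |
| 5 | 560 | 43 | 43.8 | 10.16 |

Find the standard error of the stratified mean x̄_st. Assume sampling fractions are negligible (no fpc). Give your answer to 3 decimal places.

V̂(x̄_st) = Σ W_h² s_h²/n_h, with W_h = N_h/N and N = 1700:
  stratum 1: (200/1700)²·3.37²/25 = 0.00628756
  stratum 2: (440/1700)²·6.62²/71 = 0.041349
  stratum 3: (120/1700)²·9.52²/18 = 0.025088
  stratum 4: (380/1700)²·5.13²/26 = 0.0505744
  stratum 5: (560/1700)²·10.16²/43 = 0.260494
V̂(x̄_st) = 0.383793
SE(x̄_st) = √0.383793 = 0.61951

SE(x̄_st) ≈ 0.620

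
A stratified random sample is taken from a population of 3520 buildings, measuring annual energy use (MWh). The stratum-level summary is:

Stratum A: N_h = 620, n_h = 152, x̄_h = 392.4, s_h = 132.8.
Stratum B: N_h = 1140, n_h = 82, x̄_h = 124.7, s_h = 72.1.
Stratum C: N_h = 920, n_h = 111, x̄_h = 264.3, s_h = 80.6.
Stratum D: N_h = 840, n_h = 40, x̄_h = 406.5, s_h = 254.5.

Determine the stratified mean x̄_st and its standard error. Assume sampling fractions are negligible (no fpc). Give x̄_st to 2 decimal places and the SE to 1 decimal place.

x̄_st ≈ 275.59, SE ≈ 10.3

x̄_st = Σ W_h x̄_h = (620·392.4 + 1140·124.7 + 920·264.3 + 840·406.5)/3520 = 275.58580
V̂(x̄_st) = Σ W_h² s_h²/n_h, with W_h = N_h/N and N = 3520:
  stratum A: (620/3520)²·132.8²/152 = 3.59957
  stratum B: (1140/3520)²·72.1²/82 = 6.64938
  stratum C: (920/3520)²·80.6²/111 = 3.99795
  stratum D: (840/3520)²·254.5²/40 = 92.2123
V̂(x̄_st) = 106.459
SE(x̄_st) = √106.459 = 10.3179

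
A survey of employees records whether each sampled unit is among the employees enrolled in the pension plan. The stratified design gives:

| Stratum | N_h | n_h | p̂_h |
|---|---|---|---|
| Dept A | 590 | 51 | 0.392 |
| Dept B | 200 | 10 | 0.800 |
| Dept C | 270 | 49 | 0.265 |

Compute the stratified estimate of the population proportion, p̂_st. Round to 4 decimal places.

p̂_st ≈ 0.4366

N = 1060; stratum weights W_h = N_h/N.
p̂_st = Σ W_h p̂_h = (590·0.392 + 200·0.800 + 270·0.265)/1060 = 0.43663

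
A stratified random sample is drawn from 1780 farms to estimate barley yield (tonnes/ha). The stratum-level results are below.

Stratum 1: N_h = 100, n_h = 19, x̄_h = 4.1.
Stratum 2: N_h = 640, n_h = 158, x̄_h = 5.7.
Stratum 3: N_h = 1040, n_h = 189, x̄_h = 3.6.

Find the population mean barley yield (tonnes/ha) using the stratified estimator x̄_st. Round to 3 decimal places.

N = Σ N_h = 1780. Stratum weights W_h = N_h/N.
x̄_st = (100·4.1 + 640·5.7 + 1040·3.6) / 1780 = 4.38315

x̄_st ≈ 4.383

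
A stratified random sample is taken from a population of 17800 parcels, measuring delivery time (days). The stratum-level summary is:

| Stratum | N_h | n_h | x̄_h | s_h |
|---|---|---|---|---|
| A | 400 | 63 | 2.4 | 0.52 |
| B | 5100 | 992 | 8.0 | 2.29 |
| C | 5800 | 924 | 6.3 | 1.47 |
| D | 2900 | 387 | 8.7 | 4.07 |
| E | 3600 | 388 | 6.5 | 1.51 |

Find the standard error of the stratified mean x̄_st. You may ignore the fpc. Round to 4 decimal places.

SE(x̄_st) ≈ 0.0454

V̂(x̄_st) = Σ W_h² s_h²/n_h, with W_h = N_h/N and N = 17800:
  stratum A: (400/17800)²·0.52²/63 = 2.16744e-06
  stratum B: (5100/17800)²·2.29²/992 = 0.00043397
  stratum C: (5800/17800)²·1.47²/924 = 0.000248301
  stratum D: (2900/17800)²·4.07²/387 = 0.00113615
  stratum E: (3600/17800)²·1.51²/388 = 0.000240374
V̂(x̄_st) = 0.00206096
SE(x̄_st) = √0.00206096 = 0.0453978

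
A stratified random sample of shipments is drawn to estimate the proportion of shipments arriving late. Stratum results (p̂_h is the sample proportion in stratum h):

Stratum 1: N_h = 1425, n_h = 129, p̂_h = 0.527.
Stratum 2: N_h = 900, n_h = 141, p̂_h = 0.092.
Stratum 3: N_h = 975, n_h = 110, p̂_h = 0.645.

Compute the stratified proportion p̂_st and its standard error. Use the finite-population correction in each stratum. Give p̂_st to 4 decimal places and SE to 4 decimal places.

N = 3300; stratum weights W_h = N_h/N.
p̂_st = Σ W_h p̂_h = (1425·0.527 + 900·0.092 + 975·0.645)/3300 = 0.44323
V̂(p̂_st) = Σ W_h² (1 − n_h/N_h) p̂_h(1−p̂_h)/(n_h−1):
  stratum 1: (1425/3300)²·(1 − 129/1425)·0.527·0.473/128 = 0.000330258
  stratum 2: (900/3300)²·(1 − 141/900)·0.092·0.908/140 = 3.74285e-05
  stratum 3: (975/3300)²·(1 − 110/975)·0.645·0.355/109 = 0.000162688
V̂(p̂_st) = 0.000530374; SE = √V̂ = 0.0230299

p̂_st ≈ 0.4432, SE ≈ 0.0230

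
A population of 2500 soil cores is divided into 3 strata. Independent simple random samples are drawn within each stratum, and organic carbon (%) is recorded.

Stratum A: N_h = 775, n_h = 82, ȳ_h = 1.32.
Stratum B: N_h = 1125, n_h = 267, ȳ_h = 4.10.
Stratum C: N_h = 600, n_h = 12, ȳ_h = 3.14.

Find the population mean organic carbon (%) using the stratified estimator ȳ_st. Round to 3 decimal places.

N = Σ N_h = 2500. Stratum weights W_h = N_h/N.
ȳ_st = (775·1.32 + 1125·4.10 + 600·3.14) / 2500 = 3.00780

ȳ_st ≈ 3.008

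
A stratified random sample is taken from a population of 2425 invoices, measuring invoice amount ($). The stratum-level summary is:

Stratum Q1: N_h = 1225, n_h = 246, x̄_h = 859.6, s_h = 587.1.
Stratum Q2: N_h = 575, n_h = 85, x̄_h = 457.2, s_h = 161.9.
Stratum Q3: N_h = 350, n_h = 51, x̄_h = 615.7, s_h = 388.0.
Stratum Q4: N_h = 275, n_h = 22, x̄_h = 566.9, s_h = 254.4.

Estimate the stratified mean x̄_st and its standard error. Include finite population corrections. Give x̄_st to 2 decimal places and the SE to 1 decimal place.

x̄_st = Σ W_h x̄_h = (1225·859.6 + 575·457.2 + 350·615.7 + 275·566.9)/2425 = 695.79072
V̂(x̄_st) = Σ W_h² (1 − n_h/N_h) s_h²/n_h, with W_h = N_h/N and N = 2425:
  stratum Q1: (1225/2425)²·(1 − 246/1225)·587.1²/246 = 285.749
  stratum Q2: (575/2425)²·(1 − 85/575)·161.9²/85 = 14.7746
  stratum Q3: (350/2425)²·(1 − 51/350)·388.0²/51 = 52.5302
  stratum Q4: (275/2425)²·(1 − 22/275)·254.4²/22 = 34.805
V̂(x̄_st) = 387.859
SE(x̄_st) = √387.859 = 19.6941

x̄_st ≈ 695.79, SE ≈ 19.7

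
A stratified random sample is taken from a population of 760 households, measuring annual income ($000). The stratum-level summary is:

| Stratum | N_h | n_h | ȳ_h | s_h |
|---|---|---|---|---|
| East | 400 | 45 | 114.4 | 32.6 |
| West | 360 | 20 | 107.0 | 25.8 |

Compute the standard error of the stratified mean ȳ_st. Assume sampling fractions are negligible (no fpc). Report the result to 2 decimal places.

V̂(ȳ_st) = Σ W_h² s_h²/n_h, with W_h = N_h/N and N = 760:
  stratum East: (400/760)²·32.6²/45 = 6.54207
  stratum West: (360/760)²·25.8²/20 = 7.46771
V̂(ȳ_st) = 14.0098
SE(ȳ_st) = √14.0098 = 3.74296

SE(ȳ_st) ≈ 3.74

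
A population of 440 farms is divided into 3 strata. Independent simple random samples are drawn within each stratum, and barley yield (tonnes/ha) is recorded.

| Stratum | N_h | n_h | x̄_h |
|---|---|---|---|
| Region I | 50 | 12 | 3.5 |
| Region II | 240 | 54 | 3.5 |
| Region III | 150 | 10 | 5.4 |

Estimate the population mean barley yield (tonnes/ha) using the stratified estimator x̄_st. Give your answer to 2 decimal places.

N = Σ N_h = 440. Stratum weights W_h = N_h/N.
x̄_st = (50·3.5 + 240·3.5 + 150·5.4) / 440 = 4.1477

x̄_st ≈ 4.15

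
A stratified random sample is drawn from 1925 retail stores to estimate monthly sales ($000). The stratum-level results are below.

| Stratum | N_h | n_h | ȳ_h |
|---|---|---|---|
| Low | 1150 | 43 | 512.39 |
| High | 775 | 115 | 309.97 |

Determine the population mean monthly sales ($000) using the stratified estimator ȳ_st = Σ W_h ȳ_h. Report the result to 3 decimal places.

ȳ_st ≈ 430.896

N = Σ N_h = 1925. Stratum weights W_h = N_h/N.
ȳ_st = (1150·512.39 + 775·309.97) / 1925 = 430.89623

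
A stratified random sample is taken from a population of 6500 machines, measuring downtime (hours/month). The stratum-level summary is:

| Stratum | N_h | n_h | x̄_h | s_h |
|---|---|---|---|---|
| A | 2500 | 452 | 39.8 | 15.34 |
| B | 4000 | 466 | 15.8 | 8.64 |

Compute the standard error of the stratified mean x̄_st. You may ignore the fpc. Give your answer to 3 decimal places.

V̂(x̄_st) = Σ W_h² s_h²/n_h, with W_h = N_h/N and N = 6500:
  stratum A: (2500/6500)²·15.34²/452 = 0.0770133
  stratum B: (4000/6500)²·8.64²/466 = 0.0606645
V̂(x̄_st) = 0.137678
SE(x̄_st) = √0.137678 = 0.37105

SE(x̄_st) ≈ 0.371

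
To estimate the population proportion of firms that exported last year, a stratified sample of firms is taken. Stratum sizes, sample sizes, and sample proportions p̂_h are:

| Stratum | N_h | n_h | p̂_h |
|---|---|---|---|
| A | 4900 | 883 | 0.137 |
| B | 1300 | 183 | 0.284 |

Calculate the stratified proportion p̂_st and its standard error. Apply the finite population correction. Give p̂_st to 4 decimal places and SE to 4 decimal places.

N = 6200; stratum weights W_h = N_h/N.
p̂_st = Σ W_h p̂_h = (4900·0.137 + 1300·0.284)/6200 = 0.16782
V̂(p̂_st) = Σ W_h² (1 − n_h/N_h) p̂_h(1−p̂_h)/(n_h−1):
  stratum A: (4900/6200)²·(1 − 883/4900)·0.137·0.863/882 = 6.864e-05
  stratum B: (1300/6200)²·(1 − 183/1300)·0.284·0.716/182 = 4.22059e-05
V̂(p̂_st) = 0.000110846; SE = √V̂ = 0.0105283

p̂_st ≈ 0.1678, SE ≈ 0.0105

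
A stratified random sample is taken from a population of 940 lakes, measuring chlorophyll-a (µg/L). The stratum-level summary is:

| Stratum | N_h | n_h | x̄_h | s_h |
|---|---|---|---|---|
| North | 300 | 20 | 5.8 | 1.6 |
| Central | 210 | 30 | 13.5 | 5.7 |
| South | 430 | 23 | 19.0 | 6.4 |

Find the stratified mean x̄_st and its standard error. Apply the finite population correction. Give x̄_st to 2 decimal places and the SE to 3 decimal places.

x̄_st = Σ W_h x̄_h = (300·5.8 + 210·13.5 + 430·19.0)/940 = 13.55851
V̂(x̄_st) = Σ W_h² (1 − n_h/N_h) s_h²/n_h, with W_h = N_h/N and N = 940:
  stratum North: (300/940)²·(1 − 20/300)·1.6²/20 = 0.0121684
  stratum Central: (210/940)²·(1 − 30/210)·5.7²/30 = 0.0463302
  stratum South: (430/940)²·(1 − 23/430)·6.4²/23 = 0.352727
V̂(x̄_st) = 0.411226
SE(x̄_st) = √0.411226 = 0.641269

x̄_st ≈ 13.56, SE ≈ 0.641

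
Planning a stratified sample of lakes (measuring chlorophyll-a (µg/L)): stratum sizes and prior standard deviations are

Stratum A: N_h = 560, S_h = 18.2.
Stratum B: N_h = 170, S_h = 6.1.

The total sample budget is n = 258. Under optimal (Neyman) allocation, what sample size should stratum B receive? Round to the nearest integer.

24

Neyman allocation: n_h = n · N_h S_h / Σ N_i S_i, with n = 258.
  stratum A: N_h·S_h = 560·18.2 = 10192.00
  stratum B: N_h·S_h = 170·6.1 = 1037.00
Σ N_h S_h = 11229.00
n for stratum B = 258·1037.00/11229.00 = 23.826 → 24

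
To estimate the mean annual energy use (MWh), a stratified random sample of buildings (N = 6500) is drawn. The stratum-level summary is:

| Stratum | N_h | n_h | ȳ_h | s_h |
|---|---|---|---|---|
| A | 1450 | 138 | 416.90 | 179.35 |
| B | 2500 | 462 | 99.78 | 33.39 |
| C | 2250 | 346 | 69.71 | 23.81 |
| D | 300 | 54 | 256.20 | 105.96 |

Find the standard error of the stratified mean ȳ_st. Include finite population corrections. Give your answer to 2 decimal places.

V̂(ȳ_st) = Σ W_h² (1 − n_h/N_h) s_h²/n_h, with W_h = N_h/N and N = 6500:
  stratum A: (1450/6500)²·(1 − 138/1450)·179.35²/138 = 10.4954
  stratum B: (2500/6500)²·(1 − 462/2500)·33.39²/462 = 0.29101
  stratum C: (2250/6500)²·(1 − 346/2250)·23.81²/346 = 0.166137
  stratum D: (300/6500)²·(1 − 54/300)·105.96²/54 = 0.363178
V̂(ȳ_st) = 11.3157
SE(ȳ_st) = √11.3157 = 3.36388

SE(ȳ_st) ≈ 3.36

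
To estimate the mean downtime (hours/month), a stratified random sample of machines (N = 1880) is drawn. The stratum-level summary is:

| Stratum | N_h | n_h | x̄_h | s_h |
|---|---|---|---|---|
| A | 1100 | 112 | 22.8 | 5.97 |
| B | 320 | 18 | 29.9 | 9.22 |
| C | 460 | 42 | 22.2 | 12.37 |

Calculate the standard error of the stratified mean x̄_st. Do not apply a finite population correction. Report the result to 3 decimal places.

SE(x̄_st) ≈ 0.681

V̂(x̄_st) = Σ W_h² s_h²/n_h, with W_h = N_h/N and N = 1880:
  stratum A: (1100/1880)²·5.97²/112 = 0.108943
  stratum B: (320/1880)²·9.22²/18 = 0.136828
  stratum C: (460/1880)²·12.37²/42 = 0.218117
V̂(x̄_st) = 0.463888
SE(x̄_st) = √0.463888 = 0.681093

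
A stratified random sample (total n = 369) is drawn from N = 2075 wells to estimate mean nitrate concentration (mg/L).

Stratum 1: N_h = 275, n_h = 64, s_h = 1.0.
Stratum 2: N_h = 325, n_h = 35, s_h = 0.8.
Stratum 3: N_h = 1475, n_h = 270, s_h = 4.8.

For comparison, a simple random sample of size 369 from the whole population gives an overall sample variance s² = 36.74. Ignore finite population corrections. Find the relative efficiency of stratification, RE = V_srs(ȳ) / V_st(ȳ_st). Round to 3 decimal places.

V̂(ȳ_st) = Σ W_h² s_h²/n_h, with W_h = N_h/N and N = 2075:
  stratum 1: (275/2075)²·1.0²/64 = 0.000274441
  stratum 2: (325/2075)²·0.8²/35 = 0.000448583
  stratum 3: (1475/2075)²·4.8²/270 = 0.0431188
V_st = 0.0438418
V_srs = s²/n = 36.74/369 = 0.0995664
Relative efficiency = V_srs / V_st = 0.0995664/0.0438418 = 2.2710

RE ≈ 2.271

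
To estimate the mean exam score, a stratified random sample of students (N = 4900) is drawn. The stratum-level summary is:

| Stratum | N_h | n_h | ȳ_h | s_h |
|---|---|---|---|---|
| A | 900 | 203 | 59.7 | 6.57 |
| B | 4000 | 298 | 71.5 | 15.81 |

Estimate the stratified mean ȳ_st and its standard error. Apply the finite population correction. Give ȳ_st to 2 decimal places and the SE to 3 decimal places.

ȳ_st = Σ W_h ȳ_h = (900·59.7 + 4000·71.5)/4900 = 69.33265
V̂(ȳ_st) = Σ W_h² (1 − n_h/N_h) s_h²/n_h, with W_h = N_h/N and N = 4900:
  stratum A: (900/4900)²·(1 − 203/900)·6.57²/203 = 0.00555543
  stratum B: (4000/4900)²·(1 − 298/4000)·15.81²/298 = 0.517311
V̂(ȳ_st) = 0.522866
SE(ȳ_st) = √0.522866 = 0.723095

ȳ_st ≈ 69.33, SE ≈ 0.723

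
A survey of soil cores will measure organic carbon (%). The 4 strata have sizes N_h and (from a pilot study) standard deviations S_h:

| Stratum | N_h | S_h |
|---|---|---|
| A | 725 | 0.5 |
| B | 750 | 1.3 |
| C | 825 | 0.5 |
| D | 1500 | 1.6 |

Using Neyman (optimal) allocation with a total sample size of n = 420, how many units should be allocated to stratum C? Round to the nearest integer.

42

Neyman allocation: n_h = n · N_h S_h / Σ N_i S_i, with n = 420.
  stratum A: N_h·S_h = 725·0.5 = 362.50
  stratum B: N_h·S_h = 750·1.3 = 975.00
  stratum C: N_h·S_h = 825·0.5 = 412.50
  stratum D: N_h·S_h = 1500·1.6 = 2400.00
Σ N_h S_h = 4150.00
n for stratum C = 420·412.50/4150.00 = 41.747 → 42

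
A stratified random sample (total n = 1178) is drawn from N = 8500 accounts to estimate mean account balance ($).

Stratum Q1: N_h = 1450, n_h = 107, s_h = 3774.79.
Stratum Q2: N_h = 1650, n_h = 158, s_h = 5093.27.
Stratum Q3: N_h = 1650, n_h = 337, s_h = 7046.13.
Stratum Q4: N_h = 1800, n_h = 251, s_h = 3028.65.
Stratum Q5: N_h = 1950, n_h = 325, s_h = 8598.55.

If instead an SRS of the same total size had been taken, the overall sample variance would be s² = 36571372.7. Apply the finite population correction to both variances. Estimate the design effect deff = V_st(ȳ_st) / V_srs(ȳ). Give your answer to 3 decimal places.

deff ≈ 0.934

V̂(ȳ_st) = Σ W_h² (1 − n_h/N_h) s_h²/n_h, with W_h = N_h/N and N = 8500:
  stratum Q1: (1450/8500)²·(1 − 107/1450)·3774.79²/107 = 3589.29
  stratum Q2: (1650/8500)²·(1 − 158/1650)·5093.27²/158 = 5594.37
  stratum Q3: (1650/8500)²·(1 − 337/1650)·7046.13²/337 = 4417.56
  stratum Q4: (1800/8500)²·(1 − 251/1800)·3028.65²/251 = 1410.3
  stratum Q5: (1950/8500)²·(1 − 325/1950)·8598.55²/325 = 9977.4
V_st = 24988.9
V_srs = (1 − 1178/8500)·36571372.7/1178 = 26742.8
deff = V_st / V_srs = 24988.9/26742.8 = 0.9344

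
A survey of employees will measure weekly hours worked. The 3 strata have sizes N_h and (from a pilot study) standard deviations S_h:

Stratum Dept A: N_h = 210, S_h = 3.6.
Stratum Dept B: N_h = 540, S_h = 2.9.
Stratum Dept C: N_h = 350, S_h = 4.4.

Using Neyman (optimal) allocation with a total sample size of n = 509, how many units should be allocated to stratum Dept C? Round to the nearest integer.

203

Neyman allocation: n_h = n · N_h S_h / Σ N_i S_i, with n = 509.
  stratum Dept A: N_h·S_h = 210·3.6 = 756.00
  stratum Dept B: N_h·S_h = 540·2.9 = 1566.00
  stratum Dept C: N_h·S_h = 350·4.4 = 1540.00
Σ N_h S_h = 3862.00
n for stratum Dept C = 509·1540.00/3862.00 = 202.967 → 203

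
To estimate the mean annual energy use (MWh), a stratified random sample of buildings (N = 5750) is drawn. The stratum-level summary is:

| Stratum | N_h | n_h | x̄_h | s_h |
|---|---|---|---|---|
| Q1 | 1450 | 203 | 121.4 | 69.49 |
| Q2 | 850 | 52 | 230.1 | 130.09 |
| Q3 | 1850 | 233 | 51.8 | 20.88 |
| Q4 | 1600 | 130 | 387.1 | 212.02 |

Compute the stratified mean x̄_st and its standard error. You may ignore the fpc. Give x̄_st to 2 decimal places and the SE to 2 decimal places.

x̄_st = Σ W_h x̄_h = (1450·121.4 + 850·230.1 + 1850·51.8 + 1600·387.1)/5750 = 189.00957
V̂(x̄_st) = Σ W_h² s_h²/n_h, with W_h = N_h/N and N = 5750:
  stratum Q1: (1450/5750)²·69.49²/203 = 1.51269
  stratum Q2: (850/5750)²·130.09²/52 = 7.11192
  stratum Q3: (1850/5750)²·20.88²/233 = 0.193693
  stratum Q4: (1600/5750)²·212.02²/130 = 26.7741
V̂(x̄_st) = 35.5924
SE(x̄_st) = √35.5924 = 5.96593

x̄_st ≈ 189.01, SE ≈ 5.97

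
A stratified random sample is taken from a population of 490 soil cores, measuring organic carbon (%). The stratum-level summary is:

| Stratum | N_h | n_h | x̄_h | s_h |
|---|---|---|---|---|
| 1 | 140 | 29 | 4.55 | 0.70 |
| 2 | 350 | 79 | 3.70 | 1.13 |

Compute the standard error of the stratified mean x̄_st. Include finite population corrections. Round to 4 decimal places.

V̂(x̄_st) = Σ W_h² (1 − n_h/N_h) s_h²/n_h, with W_h = N_h/N and N = 490:
  stratum 1: (140/490)²·(1 − 29/140)·0.70²/29 = 0.0010936
  stratum 2: (350/490)²·(1 − 79/350)·1.13²/79 = 0.00638521
V̂(x̄_st) = 0.0074788
SE(x̄_st) = √0.0074788 = 0.0864801

SE(x̄_st) ≈ 0.0865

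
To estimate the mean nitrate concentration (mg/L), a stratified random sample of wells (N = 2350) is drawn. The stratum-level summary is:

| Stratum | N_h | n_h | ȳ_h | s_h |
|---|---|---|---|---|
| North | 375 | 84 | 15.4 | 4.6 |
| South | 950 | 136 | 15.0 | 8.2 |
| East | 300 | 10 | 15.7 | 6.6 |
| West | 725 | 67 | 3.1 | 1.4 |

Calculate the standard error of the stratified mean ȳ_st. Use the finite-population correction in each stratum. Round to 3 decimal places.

SE(ȳ_st) ≈ 0.381

V̂(ȳ_st) = Σ W_h² (1 − n_h/N_h) s_h²/n_h, with W_h = N_h/N and N = 2350:
  stratum North: (375/2350)²·(1 − 84/375)·4.6²/84 = 0.00497766
  stratum South: (950/2350)²·(1 − 136/950)·8.2²/136 = 0.0692311
  stratum East: (300/2350)²·(1 − 10/300)·6.6²/10 = 0.0686233
  stratum West: (725/2350)²·(1 − 67/725)·1.4²/67 = 0.00252702
V̂(ȳ_st) = 0.145359
SE(ȳ_st) = √0.145359 = 0.38126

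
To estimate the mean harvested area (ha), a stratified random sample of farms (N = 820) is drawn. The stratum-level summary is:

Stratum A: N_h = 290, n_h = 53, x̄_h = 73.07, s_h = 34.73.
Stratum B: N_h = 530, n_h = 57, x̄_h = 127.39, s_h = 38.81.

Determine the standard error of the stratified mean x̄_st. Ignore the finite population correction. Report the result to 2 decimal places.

V̂(x̄_st) = Σ W_h² s_h²/n_h, with W_h = N_h/N and N = 820:
  stratum A: (290/820)²·34.73²/53 = 2.84644
  stratum B: (530/820)²·38.81²/57 = 11.0392
V̂(x̄_st) = 13.8856
SE(x̄_st) = √13.8856 = 3.72634

SE(x̄_st) ≈ 3.73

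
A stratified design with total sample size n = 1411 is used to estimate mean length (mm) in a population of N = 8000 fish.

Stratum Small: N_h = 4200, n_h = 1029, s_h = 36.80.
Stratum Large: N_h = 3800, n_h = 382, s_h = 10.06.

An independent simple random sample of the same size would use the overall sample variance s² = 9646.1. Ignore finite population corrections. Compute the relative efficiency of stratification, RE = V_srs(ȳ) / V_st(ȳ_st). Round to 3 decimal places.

V̂(ȳ_st) = Σ W_h² s_h²/n_h, with W_h = N_h/N and N = 8000:
  stratum Small: (4200/8000)²·36.80²/1029 = 0.362743
  stratum Large: (3800/8000)²·10.06²/382 = 0.059775
V_st = 0.422518
V_srs = s²/n = 9646.1/1411 = 6.83636
Relative efficiency = V_srs / V_st = 6.83636/0.422518 = 16.1800

RE ≈ 16.180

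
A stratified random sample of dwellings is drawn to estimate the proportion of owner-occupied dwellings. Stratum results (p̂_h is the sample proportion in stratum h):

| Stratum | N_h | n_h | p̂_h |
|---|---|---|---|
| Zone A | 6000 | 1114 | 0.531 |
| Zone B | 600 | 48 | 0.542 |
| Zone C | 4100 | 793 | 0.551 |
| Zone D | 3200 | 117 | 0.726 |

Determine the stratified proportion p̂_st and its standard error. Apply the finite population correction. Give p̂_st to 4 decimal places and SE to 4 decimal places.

N = 13900; stratum weights W_h = N_h/N.
p̂_st = Σ W_h p̂_h = (6000·0.531 + 600·0.542 + 4100·0.551 + 3200·0.726)/13900 = 0.58227
V̂(p̂_st) = Σ W_h² (1 − n_h/N_h) p̂_h(1−p̂_h)/(n_h−1):
  stratum Zone A: (6000/13900)²·(1 − 1114/6000)·0.531·0.469/1113 = 3.39506e-05
  stratum Zone B: (600/13900)²·(1 − 48/600)·0.542·0.458/47 = 9.05373e-06
  stratum Zone C: (4100/13900)²·(1 − 793/4100)·0.551·0.449/792 = 2.1921e-05
  stratum Zone D: (3200/13900)²·(1 − 117/3200)·0.726·0.274/116 = 8.75635e-05
V̂(p̂_st) = 0.000152489; SE = √V̂ = 0.0123486

p̂_st ≈ 0.5823, SE ≈ 0.0123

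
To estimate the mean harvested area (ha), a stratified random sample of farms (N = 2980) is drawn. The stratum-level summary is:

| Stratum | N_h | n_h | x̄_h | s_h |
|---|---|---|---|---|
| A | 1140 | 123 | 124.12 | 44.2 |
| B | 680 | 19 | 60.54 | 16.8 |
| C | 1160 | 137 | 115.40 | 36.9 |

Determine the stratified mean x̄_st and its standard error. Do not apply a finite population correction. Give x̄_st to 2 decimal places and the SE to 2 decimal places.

x̄_st = Σ W_h x̄_h = (1140·124.12 + 680·60.54 + 1160·115.40)/2980 = 106.21745
V̂(x̄_st) = Σ W_h² s_h²/n_h, with W_h = N_h/N and N = 2980:
  stratum A: (1140/2980)²·44.2²/123 = 2.32443
  stratum B: (680/2980)²·16.8²/19 = 0.773482
  stratum C: (1160/2980)²·36.9²/137 = 1.50597
V̂(x̄_st) = 4.60388
SE(x̄_st) = √4.60388 = 2.14567

x̄_st ≈ 106.22, SE ≈ 2.15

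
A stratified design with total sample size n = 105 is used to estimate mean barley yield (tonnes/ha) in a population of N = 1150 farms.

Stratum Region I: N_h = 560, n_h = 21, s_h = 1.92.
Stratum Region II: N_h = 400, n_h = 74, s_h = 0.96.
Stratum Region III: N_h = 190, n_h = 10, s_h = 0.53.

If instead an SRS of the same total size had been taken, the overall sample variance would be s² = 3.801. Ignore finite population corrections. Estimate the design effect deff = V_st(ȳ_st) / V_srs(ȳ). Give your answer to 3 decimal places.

V̂(ȳ_st) = Σ W_h² s_h²/n_h, with W_h = N_h/N and N = 1150:
  stratum Region I: (560/1150)²·1.92²/21 = 0.0416259
  stratum Region II: (400/1150)²·0.96²/74 = 0.00150673
  stratum Region III: (190/1150)²·0.53²/10 = 0.000766767
V_st = 0.0438994
V_srs = s²/n = 3.801/105 = 0.0362
deff = V_st / V_srs = 0.0438994/0.0362 = 1.2127

deff ≈ 1.213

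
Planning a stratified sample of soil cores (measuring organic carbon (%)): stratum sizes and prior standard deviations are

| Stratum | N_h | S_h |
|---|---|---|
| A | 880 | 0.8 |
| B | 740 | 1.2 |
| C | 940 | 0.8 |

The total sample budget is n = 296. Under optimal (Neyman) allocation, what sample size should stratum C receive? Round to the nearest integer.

Neyman allocation: n_h = n · N_h S_h / Σ N_i S_i, with n = 296.
  stratum A: N_h·S_h = 880·0.8 = 704.00
  stratum B: N_h·S_h = 740·1.2 = 888.00
  stratum C: N_h·S_h = 940·0.8 = 752.00
Σ N_h S_h = 2344.00
n for stratum C = 296·752.00/2344.00 = 94.962 → 95

95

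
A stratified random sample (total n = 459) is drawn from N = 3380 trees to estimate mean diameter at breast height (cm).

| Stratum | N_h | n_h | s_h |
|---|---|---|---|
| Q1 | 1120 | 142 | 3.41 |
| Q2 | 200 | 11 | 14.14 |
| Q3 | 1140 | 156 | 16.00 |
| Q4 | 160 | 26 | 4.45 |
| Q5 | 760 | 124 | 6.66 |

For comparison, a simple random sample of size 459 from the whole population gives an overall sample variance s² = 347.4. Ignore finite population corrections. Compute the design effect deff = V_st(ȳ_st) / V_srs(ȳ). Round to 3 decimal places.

deff ≈ 0.369

V̂(ȳ_st) = Σ W_h² s_h²/n_h, with W_h = N_h/N and N = 3380:
  stratum Q1: (1120/3380)²·3.41²/142 = 0.00899131
  stratum Q2: (200/3380)²·14.14²/11 = 0.0636404
  stratum Q3: (1140/3380)²·16.00²/156 = 0.186677
  stratum Q4: (160/3380)²·4.45²/26 = 0.00170668
  stratum Q5: (760/3380)²·6.66²/124 = 0.0180851
V_st = 0.279101
V_srs = s²/n = 347.4/459 = 0.756863
deff = V_st / V_srs = 0.279101/0.756863 = 0.3688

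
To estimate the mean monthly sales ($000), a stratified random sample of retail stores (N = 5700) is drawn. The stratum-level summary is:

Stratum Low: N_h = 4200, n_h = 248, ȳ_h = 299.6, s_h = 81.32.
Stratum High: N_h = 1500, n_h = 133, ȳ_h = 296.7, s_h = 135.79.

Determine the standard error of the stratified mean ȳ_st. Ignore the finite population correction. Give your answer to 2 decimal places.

V̂(ȳ_st) = Σ W_h² s_h²/n_h, with W_h = N_h/N and N = 5700:
  stratum Low: (4200/5700)²·81.32²/248 = 14.4774
  stratum High: (1500/5700)²·135.79²/133 = 9.60101
V̂(ȳ_st) = 24.0785
SE(ȳ_st) = √24.0785 = 4.90698

SE(ȳ_st) ≈ 4.91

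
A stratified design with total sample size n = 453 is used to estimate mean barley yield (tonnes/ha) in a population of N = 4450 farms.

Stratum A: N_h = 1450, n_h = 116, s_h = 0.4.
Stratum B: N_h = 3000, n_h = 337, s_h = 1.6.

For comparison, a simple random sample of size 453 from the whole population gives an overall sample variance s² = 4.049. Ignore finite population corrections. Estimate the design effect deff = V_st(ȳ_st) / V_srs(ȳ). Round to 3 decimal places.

deff ≈ 0.403

V̂(ȳ_st) = Σ W_h² s_h²/n_h, with W_h = N_h/N and N = 4450:
  stratum A: (1450/4450)²·0.4²/116 = 0.000146446
  stratum B: (3000/4450)²·1.6²/337 = 0.00345249
V_st = 0.00359894
V_srs = s²/n = 4.049/453 = 0.00893819
deff = V_st / V_srs = 0.00359894/0.00893819 = 0.4026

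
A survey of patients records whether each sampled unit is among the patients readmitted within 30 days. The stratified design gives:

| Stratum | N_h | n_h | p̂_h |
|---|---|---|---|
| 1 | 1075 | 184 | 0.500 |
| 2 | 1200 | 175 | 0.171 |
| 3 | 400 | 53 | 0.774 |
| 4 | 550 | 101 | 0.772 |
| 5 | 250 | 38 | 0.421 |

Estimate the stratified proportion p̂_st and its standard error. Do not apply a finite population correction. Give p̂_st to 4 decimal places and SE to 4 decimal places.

p̂_st ≈ 0.4553, SE ≈ 0.0187

N = 3475; stratum weights W_h = N_h/N.
p̂_st = Σ W_h p̂_h = (1075·0.500 + 1200·0.171 + 400·0.774 + 550·0.772 + 250·0.421)/3475 = 0.45529
V̂(p̂_st) = Σ W_h² p̂_h(1−p̂_h)/(n_h−1):
  stratum 1: (1075/3475)²·0.500·0.500/183 = 0.000130736
  stratum 2: (1200/3475)²·0.171·0.829/174 = 9.71526e-05
  stratum 3: (400/3475)²·0.774·0.226/52 = 4.45714e-05
  stratum 4: (550/3475)²·0.772·0.228/100 = 4.40928e-05
  stratum 5: (250/3475)²·0.421·0.579/37 = 3.4098e-05
V̂(p̂_st) = 0.000350651; SE = √V̂ = 0.0187257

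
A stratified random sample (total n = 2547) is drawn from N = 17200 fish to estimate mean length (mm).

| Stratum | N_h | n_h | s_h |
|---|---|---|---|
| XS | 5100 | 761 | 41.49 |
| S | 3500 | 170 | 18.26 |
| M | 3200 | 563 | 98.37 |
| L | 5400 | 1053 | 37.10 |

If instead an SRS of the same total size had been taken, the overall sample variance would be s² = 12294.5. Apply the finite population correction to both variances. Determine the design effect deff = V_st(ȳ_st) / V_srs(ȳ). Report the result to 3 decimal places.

deff ≈ 0.204

V̂(ȳ_st) = Σ W_h² (1 − n_h/N_h) s_h²/n_h, with W_h = N_h/N and N = 17200:
  stratum XS: (5100/17200)²·(1 − 761/5100)·41.49²/761 = 0.169202
  stratum S: (3500/17200)²·(1 − 170/3500)·18.26²/170 = 0.0772695
  stratum M: (3200/17200)²·(1 − 563/3200)·98.37²/563 = 0.490253
  stratum L: (5400/17200)²·(1 − 1053/5400)·37.10²/1053 = 0.103716
V_st = 0.84044
V_srs = (1 − 2547/17200)·12294.5/2547 = 4.11225
deff = V_st / V_srs = 0.84044/4.11225 = 0.2044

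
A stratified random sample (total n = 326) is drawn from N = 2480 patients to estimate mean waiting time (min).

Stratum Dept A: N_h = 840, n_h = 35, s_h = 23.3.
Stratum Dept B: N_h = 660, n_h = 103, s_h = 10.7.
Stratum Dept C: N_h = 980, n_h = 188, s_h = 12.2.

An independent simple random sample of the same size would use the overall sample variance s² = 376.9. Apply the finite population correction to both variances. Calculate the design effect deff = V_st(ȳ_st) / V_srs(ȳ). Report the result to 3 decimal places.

V̂(ȳ_st) = Σ W_h² (1 − n_h/N_h) s_h²/n_h, with W_h = N_h/N and N = 2480:
  stratum Dept A: (840/2480)²·(1 − 35/840)·23.3²/35 = 1.70536
  stratum Dept B: (660/2480)²·(1 − 103/660)·10.7²/103 = 0.0664395
  stratum Dept C: (980/2480)²·(1 − 188/980)·12.2²/188 = 0.0999102
V_st = 1.87171
V_srs = (1 − 326/2480)·376.9/326 = 1.00416
deff = V_st / V_srs = 1.87171/1.00416 = 1.8640

deff ≈ 1.864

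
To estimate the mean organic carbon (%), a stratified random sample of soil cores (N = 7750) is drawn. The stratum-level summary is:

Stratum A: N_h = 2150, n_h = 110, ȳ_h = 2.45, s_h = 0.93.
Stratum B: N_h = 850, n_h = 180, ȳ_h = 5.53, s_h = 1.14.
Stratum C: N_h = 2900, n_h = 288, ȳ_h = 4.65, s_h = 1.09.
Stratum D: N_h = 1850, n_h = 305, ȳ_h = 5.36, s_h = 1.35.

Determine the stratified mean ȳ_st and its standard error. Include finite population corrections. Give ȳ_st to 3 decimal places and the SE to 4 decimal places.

ȳ_st = Σ W_h ȳ_h = (2150·2.45 + 850·5.53 + 2900·4.65 + 1850·5.36)/7750 = 4.30568
V̂(ȳ_st) = Σ W_h² (1 − n_h/N_h) s_h²/n_h, with W_h = N_h/N and N = 7750:
  stratum A: (2150/7750)²·(1 − 110/2150)·0.93²/110 = 0.000574167
  stratum B: (850/7750)²·(1 − 180/850)·1.14²/180 = 6.84585e-05
  stratum C: (2900/7750)²·(1 − 288/2900)·1.09²/288 = 0.000520269
  stratum D: (1850/7750)²·(1 − 305/1850)·1.35²/305 = 0.000284357
V̂(ȳ_st) = 0.00144725
SE(ȳ_st) = √0.00144725 = 0.0380428

ȳ_st ≈ 4.306, SE ≈ 0.0380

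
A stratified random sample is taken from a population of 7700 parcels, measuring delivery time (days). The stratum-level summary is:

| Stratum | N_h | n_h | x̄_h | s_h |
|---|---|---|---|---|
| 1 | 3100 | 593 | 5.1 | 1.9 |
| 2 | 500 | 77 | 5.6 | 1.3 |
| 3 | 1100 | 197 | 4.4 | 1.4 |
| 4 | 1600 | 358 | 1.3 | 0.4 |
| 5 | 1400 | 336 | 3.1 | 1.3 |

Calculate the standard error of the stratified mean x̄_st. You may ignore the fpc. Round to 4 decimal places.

SE(x̄_st) ≈ 0.0383

V̂(x̄_st) = Σ W_h² s_h²/n_h, with W_h = N_h/N and N = 7700:
  stratum 1: (3100/7700)²·1.9²/593 = 0.000986721
  stratum 2: (500/7700)²·1.3²/77 = 9.25453e-05
  stratum 3: (1100/7700)²·1.4²/197 = 0.000203046
  stratum 4: (1600/7700)²·0.4²/358 = 1.92973e-05
  stratum 5: (1400/7700)²·1.3²/336 = 0.000166273
V̂(x̄_st) = 0.00146788
SE(x̄_st) = √0.00146788 = 0.038313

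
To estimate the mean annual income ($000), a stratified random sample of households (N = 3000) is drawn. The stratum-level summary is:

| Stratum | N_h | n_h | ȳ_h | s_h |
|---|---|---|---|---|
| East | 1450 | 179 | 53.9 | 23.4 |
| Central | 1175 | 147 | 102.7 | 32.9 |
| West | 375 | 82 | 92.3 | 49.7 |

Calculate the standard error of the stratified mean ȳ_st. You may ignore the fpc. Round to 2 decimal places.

V̂(ȳ_st) = Σ W_h² s_h²/n_h, with W_h = N_h/N and N = 3000:
  stratum East: (1450/3000)²·23.4²/179 = 0.714615
  stratum Central: (1175/3000)²·32.9²/147 = 1.12956
  stratum West: (375/3000)²·49.7²/82 = 0.470673
V̂(ȳ_st) = 2.31484
SE(ȳ_st) = √2.31484 = 1.52146

SE(ȳ_st) ≈ 1.52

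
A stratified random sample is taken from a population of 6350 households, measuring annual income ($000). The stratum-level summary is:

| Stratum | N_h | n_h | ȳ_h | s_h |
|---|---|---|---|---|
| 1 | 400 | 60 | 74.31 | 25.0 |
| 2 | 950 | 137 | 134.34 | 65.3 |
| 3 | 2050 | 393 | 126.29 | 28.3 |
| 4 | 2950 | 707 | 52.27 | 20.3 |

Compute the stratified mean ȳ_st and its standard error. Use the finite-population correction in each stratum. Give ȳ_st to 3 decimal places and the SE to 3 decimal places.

ȳ_st = Σ W_h ȳ_h = (400·74.31 + 950·134.34 + 2050·126.29 + 2950·52.27)/6350 = 89.83276
V̂(ȳ_st) = Σ W_h² (1 − n_h/N_h) s_h²/n_h, with W_h = N_h/N and N = 6350:
  stratum 1: (400/6350)²·(1 − 60/400)·25.0²/60 = 0.0351334
  stratum 2: (950/6350)²·(1 − 137/950)·65.3²/137 = 0.596173
  stratum 3: (2050/6350)²·(1 − 393/2050)·28.3²/393 = 0.171676
  stratum 4: (2950/6350)²·(1 − 707/2950)·20.3²/707 = 0.0956481
V̂(ȳ_st) = 0.898631
SE(ȳ_st) = √0.898631 = 0.947961

ȳ_st ≈ 89.833, SE ≈ 0.948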